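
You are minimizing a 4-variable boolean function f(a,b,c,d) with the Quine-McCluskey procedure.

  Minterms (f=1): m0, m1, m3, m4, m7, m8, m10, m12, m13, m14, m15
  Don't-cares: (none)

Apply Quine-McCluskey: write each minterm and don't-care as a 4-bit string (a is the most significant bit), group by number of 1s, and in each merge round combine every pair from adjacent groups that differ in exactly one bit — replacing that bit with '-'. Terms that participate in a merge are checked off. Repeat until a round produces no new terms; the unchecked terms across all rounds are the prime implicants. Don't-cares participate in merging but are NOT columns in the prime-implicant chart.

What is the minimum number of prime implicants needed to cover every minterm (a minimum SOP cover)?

5

size-2^0 implicants → 0000(✓)  0001(✓)  0011(✓)  0100(✓)  0111(✓)  1000(✓)  1010(✓)  1100(✓)  1101(✓)  1110(✓)  1111(✓)
size-2^1 implicants → -000(✓)  -100(✓)  -111  0-00(✓)  0-11  00-1  000-  1-00(✓)  1-10(✓)  10-0(✓)  11-0(✓)  11-1(✓)  110-(✓)  111-(✓)
size-2^2 implicants → --00  1--0  11--
Unchecked terms (primes): --00, -111, 0-11, 00-1, 000-, 1--0, 11--
Minterm coverage:
  m0 ⊆ --00,000-
  m1 ⊆ 00-1,000-
  m3 ⊆ 0-11,00-1
  m4 ⊆ --00 [E]
  m7 ⊆ -111,0-11
  m8 ⊆ --00,1--0
  m10 ⊆ 1--0 [E]
  m12 ⊆ --00,1--0,11--
  m13 ⊆ 11-- [E]
  m14 ⊆ 1--0,11--
  m15 ⊆ -111,11--
E = {--00, 1--0, 11--}
Petrick residual → -111, 00-1
Cover = c'd' + bcd + a'b'd + ad' + ab  |cover|=5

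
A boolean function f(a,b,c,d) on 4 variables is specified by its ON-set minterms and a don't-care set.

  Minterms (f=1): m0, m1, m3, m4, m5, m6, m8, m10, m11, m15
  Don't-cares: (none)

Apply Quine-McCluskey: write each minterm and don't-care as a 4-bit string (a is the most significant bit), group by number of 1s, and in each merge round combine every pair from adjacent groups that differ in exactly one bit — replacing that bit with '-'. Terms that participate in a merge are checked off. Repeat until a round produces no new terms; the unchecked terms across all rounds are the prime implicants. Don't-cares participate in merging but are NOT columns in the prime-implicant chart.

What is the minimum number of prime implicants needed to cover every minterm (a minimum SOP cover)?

Round 0: 0000✓ 0001✓ 0011✓ 0100✓ 0101✓ 0110✓ 1000✓ 1010✓ 1011✓ 1111✓
Round 1: -000 -011 0-00✓ 0-01✓ 00-1 000-✓ 01-0 010-✓ 1-11 10-0 101-
Round 2: 0-0-
PIs = {-000, -011, 0-0-, 00-1, 01-0, 1-11, 10-0, 101-}
Coverage chart:
  m0: -000,0-0-
  m1: 0-0-,00-1
  m3: -011,00-1
  m4: 0-0-,01-0
  m5: 0-0- ←essential
  m6: 01-0 ←essential
  m8: -000,10-0
  m10: 10-0,101-
  m11: -011,1-11,101-
  m15: 1-11 ←essential
Essential: 0-0-, 01-0, 1-11
Petrick residual → -011, 10-0
Min cover (5 terms): b'cd + a'c' + a'bd' + acd + ab'd'

5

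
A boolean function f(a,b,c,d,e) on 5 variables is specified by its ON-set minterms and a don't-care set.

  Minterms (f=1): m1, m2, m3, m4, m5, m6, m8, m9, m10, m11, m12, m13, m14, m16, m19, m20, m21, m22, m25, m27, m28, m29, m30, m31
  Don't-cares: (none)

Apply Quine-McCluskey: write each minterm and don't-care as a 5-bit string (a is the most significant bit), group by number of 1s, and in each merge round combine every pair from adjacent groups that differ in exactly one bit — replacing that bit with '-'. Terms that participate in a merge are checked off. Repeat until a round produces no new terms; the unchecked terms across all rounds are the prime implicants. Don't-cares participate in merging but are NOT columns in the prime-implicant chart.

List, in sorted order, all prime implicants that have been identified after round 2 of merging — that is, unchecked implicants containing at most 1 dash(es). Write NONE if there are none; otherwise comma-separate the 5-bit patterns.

10-00

size-2^0 implicants → 00001(✓)  00010(✓)  00011(✓)  00100(✓)  00101(✓)  00110(✓)  01000(✓)  01001(✓)  01010(✓)  01011(✓)  01100(✓)  01101(✓)  01110(✓)  10000(✓)  10011(✓)  10100(✓)  10101(✓)  10110(✓)  11001(✓)  11011(✓)  11100(✓)  11101(✓)  11110(✓)  11111(✓)
size-2^1 implicants → -0011(✓)  -0100(✓)  -0101(✓)  -0110(✓)  -1001(✓)  -1011(✓)  -1100(✓)  -1101(✓)  -1110(✓)  0-001(✓)  0-010(✓)  0-011(✓)  0-100(✓)  0-101(✓)  0-110(✓)  00-01(✓)  00-10(✓)  000-1(✓)  0001-(✓)  001-0(✓)  0010-(✓)  01-00(✓)  01-01(✓)  01-10(✓)  010-0(✓)  010-1(✓)  0100-(✓)  0101-(✓)  011-0(✓)  0110-(✓)  1-011(✓)  1-100(✓)  1-101(✓)  1-110(✓)  10-00  101-0(✓)  1010-(✓)  11-01(✓)  11-11(✓)  110-1(✓)  111-0(✓)  111-1(✓)  1110-(✓)  1111-(✓)
size-2^2 implicants → --011  --100(✓)  --101(✓)  --110(✓)  -01-0(✓)  -010-(✓)  -1-01  -10-1  -11-0(✓)  -110-(✓)  0--01  0--10  0-0-1  0-01-  0-1-0(✓)  0-10-(✓)  01--0  01-0-  010--  1-1-0(✓)  1-10-(✓)  11--1  111--
size-2^3 implicants → --1-0  --10-
Unchecked terms (primes): --011, --1-0, --10-, -1-01, -10-1, 0--01, 0--10, 0-0-1, 0-01-, 01--0, 01-0-, 010--, 10-00, 11--1, 111--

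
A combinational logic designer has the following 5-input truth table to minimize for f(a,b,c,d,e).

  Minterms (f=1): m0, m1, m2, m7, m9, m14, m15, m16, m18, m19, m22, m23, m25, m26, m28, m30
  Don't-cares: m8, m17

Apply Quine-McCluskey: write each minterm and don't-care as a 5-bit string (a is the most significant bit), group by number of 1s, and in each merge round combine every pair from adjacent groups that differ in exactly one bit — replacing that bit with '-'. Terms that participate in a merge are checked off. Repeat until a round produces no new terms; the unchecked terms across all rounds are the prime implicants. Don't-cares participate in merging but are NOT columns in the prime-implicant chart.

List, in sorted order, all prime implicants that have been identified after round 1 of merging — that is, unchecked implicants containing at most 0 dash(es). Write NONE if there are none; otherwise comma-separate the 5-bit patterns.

NONE

[col 0] 00000*, 00001*, 00010*, 00111*, 01000*, 01001*, 01110*, 01111*, 10000*, 10001*, 10010*, 10011*, 10110*, 10111*, 11001*, 11010*, 11100*, 11110*
[col 1] -0000*, -0001*, -0010*, -0111, -1001*, -1110, 0-000*, 0-001*, 0-111, 000-0*, 0000-*, 0100-*, 0111-, 1-001*, 1-010*, 1-110*, 10-10*, 10-11*, 100-0*, 100-1*, 1000-*, 1001-*, 1011-*, 11-10*, 111-0
[col 2] --001, -00-0, -000-, 0-00-, 1--10, 10-1-, 100--
Prime implicants: --001, -00-0, -000-, -0111, -1110, 0-00-, 0-111, 0111-, 1--10, 10-1-, 100--, 111-0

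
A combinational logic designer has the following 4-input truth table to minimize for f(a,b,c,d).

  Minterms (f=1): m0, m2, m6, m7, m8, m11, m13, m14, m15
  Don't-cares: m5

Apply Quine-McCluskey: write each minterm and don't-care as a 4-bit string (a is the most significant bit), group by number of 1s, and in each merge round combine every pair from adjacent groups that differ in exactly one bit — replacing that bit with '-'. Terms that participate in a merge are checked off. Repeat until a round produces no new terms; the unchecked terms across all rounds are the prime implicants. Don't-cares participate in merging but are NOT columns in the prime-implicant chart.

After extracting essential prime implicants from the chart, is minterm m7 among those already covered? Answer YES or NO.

[col 0] 0000*, 0010*, 0101*, 0110*, 0111*, 1000*, 1011*, 1101*, 1110*, 1111*
[col 1] -000, -101*, -110*, -111*, 0-10, 00-0, 01-1*, 011-*, 1-11, 11-1*, 111-*
[col 2] -1-1, -11-
Prime implicants: -000, -1-1, -11-, 0-10, 00-0, 1-11
PI chart (minterm → PIs covering it):
  0 | -000,00-0
  2 | 0-10,00-0
  6 | -11-,0-10
  7 | -1-1,-11-
  8 | -000  (sole → essential)
  11 | 1-11  (sole → essential)
  13 | -1-1  (sole → essential)
  14 | -11-  (sole → essential)
  15 | -1-1,-11-,1-11
Essential prime implicants: -000, -1-1, -11-, 1-11

YES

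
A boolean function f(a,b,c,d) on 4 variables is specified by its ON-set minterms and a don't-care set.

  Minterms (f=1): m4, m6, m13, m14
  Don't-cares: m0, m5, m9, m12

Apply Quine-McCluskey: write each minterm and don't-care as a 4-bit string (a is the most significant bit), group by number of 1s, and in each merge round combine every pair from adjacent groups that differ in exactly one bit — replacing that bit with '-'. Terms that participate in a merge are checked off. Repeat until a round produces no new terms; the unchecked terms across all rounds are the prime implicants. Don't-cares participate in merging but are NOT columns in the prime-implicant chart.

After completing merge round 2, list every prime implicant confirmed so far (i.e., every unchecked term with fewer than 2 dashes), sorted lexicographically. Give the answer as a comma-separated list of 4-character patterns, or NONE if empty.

0-00, 1-01

[col 0] 0000*, 0100*, 0101*, 0110*, 1001*, 1100*, 1101*, 1110*
[col 1] -100*, -101*, -110*, 0-00, 01-0*, 010-*, 1-01, 11-0*, 110-*
[col 2] -1-0, -10-
Prime implicants: -1-0, -10-, 0-00, 1-01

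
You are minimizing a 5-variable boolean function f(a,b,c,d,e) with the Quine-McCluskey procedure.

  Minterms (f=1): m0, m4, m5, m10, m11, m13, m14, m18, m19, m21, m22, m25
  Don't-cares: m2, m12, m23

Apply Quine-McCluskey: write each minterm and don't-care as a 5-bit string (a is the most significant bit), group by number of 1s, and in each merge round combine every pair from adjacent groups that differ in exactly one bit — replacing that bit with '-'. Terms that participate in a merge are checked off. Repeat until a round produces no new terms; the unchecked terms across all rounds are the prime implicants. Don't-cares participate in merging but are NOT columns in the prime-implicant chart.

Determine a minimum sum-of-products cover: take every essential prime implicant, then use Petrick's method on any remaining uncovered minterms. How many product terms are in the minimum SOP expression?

size-2^0 implicants → 00000(✓)  00010(✓)  00100(✓)  00101(✓)  01010(✓)  01011(✓)  01100(✓)  01101(✓)  01110(✓)  10010(✓)  10011(✓)  10101(✓)  10110(✓)  10111(✓)  11001
size-2^1 implicants → -0010  -0101  0-010  0-100(✓)  0-101(✓)  00-00  000-0  0010-(✓)  01-10  0101-  011-0  0110-(✓)  10-10(✓)  10-11(✓)  1001-(✓)  101-1  1011-(✓)
size-2^2 implicants → 0-10-  10-1-
Unchecked terms (primes): -0010, -0101, 0-010, 0-10-, 00-00, 000-0, 01-10, 0101-, 011-0, 10-1-, 101-1, 11001
Minterm coverage:
  m0 ⊆ 00-00,000-0
  m4 ⊆ 0-10-,00-00
  m5 ⊆ -0101,0-10-
  m10 ⊆ 0-010,01-10,0101-
  m11 ⊆ 0101- [E]
  m13 ⊆ 0-10- [E]
  m14 ⊆ 01-10,011-0
  m18 ⊆ -0010,10-1-
  m19 ⊆ 10-1- [E]
  m21 ⊆ -0101,101-1
  m22 ⊆ 10-1- [E]
  m25 ⊆ 11001 [E]
E = {0-10-, 0101-, 10-1-, 11001}
Petrick residual → -0101, 00-00, 01-10
Cover = b'cd'e + a'cd' + a'b'd'e' + a'bde' + a'bc'd + ab'd + abc'd'e  |cover|=7

7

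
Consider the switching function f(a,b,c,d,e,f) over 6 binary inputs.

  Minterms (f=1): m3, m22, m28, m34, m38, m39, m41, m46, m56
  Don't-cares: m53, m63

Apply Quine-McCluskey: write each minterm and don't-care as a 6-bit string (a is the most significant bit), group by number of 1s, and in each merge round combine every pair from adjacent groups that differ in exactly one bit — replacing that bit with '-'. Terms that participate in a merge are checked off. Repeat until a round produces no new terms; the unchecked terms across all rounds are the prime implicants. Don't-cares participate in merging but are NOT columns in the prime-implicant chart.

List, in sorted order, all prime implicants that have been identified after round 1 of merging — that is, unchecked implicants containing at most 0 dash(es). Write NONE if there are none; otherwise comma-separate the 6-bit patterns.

000011, 010110, 011100, 101001, 110101, 111000, 111111

Round 0: 000011 010110 011100 100010✓ 100110✓ 100111✓ 101001 101110✓ 110101 111000 111111
Round 1: 10-110 100-10 10011-
PIs = {000011, 010110, 011100, 10-110, 100-10, 10011-, 101001, 110101, 111000, 111111}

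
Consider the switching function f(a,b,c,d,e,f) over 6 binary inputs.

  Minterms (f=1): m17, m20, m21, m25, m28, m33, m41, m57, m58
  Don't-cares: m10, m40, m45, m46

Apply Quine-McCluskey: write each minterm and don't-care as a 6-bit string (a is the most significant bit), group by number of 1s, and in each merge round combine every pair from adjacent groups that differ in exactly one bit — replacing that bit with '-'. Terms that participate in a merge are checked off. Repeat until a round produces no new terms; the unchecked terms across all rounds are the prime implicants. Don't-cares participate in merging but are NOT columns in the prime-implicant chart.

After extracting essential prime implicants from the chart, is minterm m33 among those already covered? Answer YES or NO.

YES

size-2^0 implicants → 001010  010001(✓)  010100(✓)  010101(✓)  011001(✓)  011100(✓)  100001(✓)  101000(✓)  101001(✓)  101101(✓)  101110  111001(✓)  111010
size-2^1 implicants → -11001  01-001  01-100  010-01  01010-  1-1001  10-001  101-01  10100-
Unchecked terms (primes): -11001, 001010, 01-001, 01-100, 010-01, 01010-, 1-1001, 10-001, 101-01, 10100-, 101110, 111010
Minterm coverage:
  m17 ⊆ 01-001,010-01
  m20 ⊆ 01-100,01010-
  m21 ⊆ 010-01,01010-
  m25 ⊆ -11001,01-001
  m28 ⊆ 01-100 [E]
  m33 ⊆ 10-001 [E]
  m41 ⊆ 1-1001,10-001,101-01,10100-
  m57 ⊆ -11001,1-1001
  m58 ⊆ 111010 [E]
E = {01-100, 10-001, 111010}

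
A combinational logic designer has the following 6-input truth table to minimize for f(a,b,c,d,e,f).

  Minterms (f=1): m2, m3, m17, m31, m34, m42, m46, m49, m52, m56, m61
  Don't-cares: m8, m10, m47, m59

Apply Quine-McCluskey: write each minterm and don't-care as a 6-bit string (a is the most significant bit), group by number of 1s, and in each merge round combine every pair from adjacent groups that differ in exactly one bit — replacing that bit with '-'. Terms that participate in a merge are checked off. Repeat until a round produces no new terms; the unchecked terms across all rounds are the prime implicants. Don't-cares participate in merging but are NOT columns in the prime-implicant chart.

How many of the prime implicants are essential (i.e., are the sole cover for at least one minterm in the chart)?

Round 0: 000010✓ 000011✓ 001000✓ 001010✓ 010001✓ 011111 100010✓ 101010✓ 101110✓ 101111✓ 110001✓ 110100 111000 111011 111101
Round 1: -00010✓ -01010✓ -10001 00-010✓ 00001- 0010-0 10-010✓ 101-10 10111-
Round 2: -0-010
PIs = {-0-010, -10001, 00001-, 0010-0, 011111, 101-10, 10111-, 110100, 111000, 111011, 111101}
Coverage chart:
  m2: -0-010,00001-
  m3: 00001- ←essential
  m17: -10001 ←essential
  m31: 011111 ←essential
  m34: -0-010 ←essential
  m42: -0-010,101-10
  m46: 101-10,10111-
  m49: -10001 ←essential
  m52: 110100 ←essential
  m56: 111000 ←essential
  m61: 111101 ←essential
Essential: -0-010, -10001, 00001-, 011111, 110100, 111000, 111101

7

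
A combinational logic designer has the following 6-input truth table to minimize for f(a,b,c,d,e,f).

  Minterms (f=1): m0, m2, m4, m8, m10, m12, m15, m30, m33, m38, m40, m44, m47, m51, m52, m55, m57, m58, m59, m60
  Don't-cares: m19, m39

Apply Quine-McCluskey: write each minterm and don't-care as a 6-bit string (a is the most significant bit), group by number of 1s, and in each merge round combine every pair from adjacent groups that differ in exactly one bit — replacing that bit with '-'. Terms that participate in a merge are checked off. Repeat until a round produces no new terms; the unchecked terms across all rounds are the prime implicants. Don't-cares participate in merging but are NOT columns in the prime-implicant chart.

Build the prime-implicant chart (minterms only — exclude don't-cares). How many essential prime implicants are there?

10

[col 0] 000000*, 000010*, 000100*, 001000*, 001010*, 001100*, 001111*, 010011*, 011110, 100001, 100110*, 100111*, 101000*, 101100*, 101111*, 110011*, 110100*, 110111*, 111001*, 111010*, 111011*, 111100*
[col 1] -01000*, -01100*, -01111, -10011, 00-000*, 00-010*, 00-100*, 000-00*, 0000-0*, 001-00*, 0010-0*, 1-0111, 1-1100, 10-111, 10011-, 101-00*, 11-011, 11-100, 110-11, 1110-1, 11101-
[col 2] -01-00, 00--00, 00-0-0
Prime implicants: -01-00, -01111, -10011, 00--00, 00-0-0, 011110, 1-0111, 1-1100, 10-111, 100001, 10011-, 11-011, 11-100, 110-11, 1110-1, 11101-
PI chart (minterm → PIs covering it):
  0 | 00--00,00-0-0
  2 | 00-0-0  (sole → essential)
  4 | 00--00  (sole → essential)
  8 | -01-00,00--00,00-0-0
  10 | 00-0-0  (sole → essential)
  12 | -01-00,00--00
  15 | -01111  (sole → essential)
  30 | 011110  (sole → essential)
  33 | 100001  (sole → essential)
  38 | 10011-  (sole → essential)
  40 | -01-00  (sole → essential)
  44 | -01-00,1-1100
  47 | -01111,10-111
  51 | -10011,11-011,110-11
  52 | 11-100  (sole → essential)
  55 | 1-0111,110-11
  57 | 1110-1  (sole → essential)
  58 | 11101-  (sole → essential)
  59 | 11-011,1110-1,11101-
  60 | 1-1100,11-100
Essential prime implicants: -01-00, -01111, 00--00, 00-0-0, 011110, 100001, 10011-, 11-100, 1110-1, 11101-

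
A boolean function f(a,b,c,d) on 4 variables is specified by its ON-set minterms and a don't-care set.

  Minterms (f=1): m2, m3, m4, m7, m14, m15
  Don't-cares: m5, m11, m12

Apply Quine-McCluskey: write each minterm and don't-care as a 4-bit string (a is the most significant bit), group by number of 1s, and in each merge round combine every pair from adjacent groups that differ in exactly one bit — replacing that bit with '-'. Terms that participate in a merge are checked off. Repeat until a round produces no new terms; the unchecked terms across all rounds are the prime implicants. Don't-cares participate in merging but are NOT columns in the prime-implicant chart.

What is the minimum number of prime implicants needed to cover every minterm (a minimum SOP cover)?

4

Round 0: 0010✓ 0011✓ 0100✓ 0101✓ 0111✓ 1011✓ 1100✓ 1110✓ 1111✓
Round 1: -011✓ -100 -111✓ 0-11✓ 001- 01-1 010- 1-11✓ 11-0 111-
Round 2: --11
PIs = {--11, -100, 001-, 01-1, 010-, 11-0, 111-}
Coverage chart:
  m2: 001- ←essential
  m3: --11,001-
  m4: -100,010-
  m7: --11,01-1
  m14: 11-0,111-
  m15: --11,111-
Essential: 001-
Petrick residual → --11, -100, 11-0
Min cover (4 terms): cd + bc'd' + a'b'c + abd'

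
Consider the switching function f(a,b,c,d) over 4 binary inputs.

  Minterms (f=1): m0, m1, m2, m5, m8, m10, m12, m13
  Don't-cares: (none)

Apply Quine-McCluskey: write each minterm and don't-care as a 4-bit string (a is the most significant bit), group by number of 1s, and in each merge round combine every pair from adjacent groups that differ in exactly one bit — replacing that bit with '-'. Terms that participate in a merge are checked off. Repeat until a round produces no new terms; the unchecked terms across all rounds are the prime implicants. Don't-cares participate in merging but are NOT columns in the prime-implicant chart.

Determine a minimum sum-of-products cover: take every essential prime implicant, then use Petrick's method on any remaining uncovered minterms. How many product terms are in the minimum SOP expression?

[col 0] 0000*, 0001*, 0010*, 0101*, 1000*, 1010*, 1100*, 1101*
[col 1] -000*, -010*, -101, 0-01, 00-0*, 000-, 1-00, 10-0*, 110-
[col 2] -0-0
Prime implicants: -0-0, -101, 0-01, 000-, 1-00, 110-
PI chart (minterm → PIs covering it):
  0 | -0-0,000-
  1 | 0-01,000-
  2 | -0-0  (sole → essential)
  5 | -101,0-01
  8 | -0-0,1-00
  10 | -0-0  (sole → essential)
  12 | 1-00,110-
  13 | -101,110-
Essential prime implicants: -0-0
Petrick residual → 0-01, 110-
Minimum SOP uses 3 PIs: b'd' + a'c'd + abc'

3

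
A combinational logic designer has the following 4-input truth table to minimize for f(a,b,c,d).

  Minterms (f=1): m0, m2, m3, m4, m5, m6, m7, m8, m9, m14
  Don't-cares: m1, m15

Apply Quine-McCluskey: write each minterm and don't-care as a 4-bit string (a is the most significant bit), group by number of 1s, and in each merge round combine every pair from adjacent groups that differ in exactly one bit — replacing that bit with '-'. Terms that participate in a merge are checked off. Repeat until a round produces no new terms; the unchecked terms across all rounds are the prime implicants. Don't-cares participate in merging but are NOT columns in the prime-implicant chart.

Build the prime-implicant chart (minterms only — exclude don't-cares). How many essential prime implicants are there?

Round 0: 0000✓ 0001✓ 0010✓ 0011✓ 0100✓ 0101✓ 0110✓ 0111✓ 1000✓ 1001✓ 1110✓ 1111✓
Round 1: -000✓ -001✓ -110✓ -111✓ 0-00✓ 0-01✓ 0-10✓ 0-11✓ 00-0✓ 00-1✓ 000-✓ 001-✓ 01-0✓ 01-1✓ 010-✓ 011-✓ 100-✓ 111-✓
Round 2: -00- -11- 0--0✓ 0--1✓ 0-0-✓ 0-1-✓ 00--✓ 01--✓
Round 3: 0---
PIs = {-00-, -11-, 0---}
Coverage chart:
  m0: -00-,0---
  m2: 0--- ←essential
  m3: 0--- ←essential
  m4: 0--- ←essential
  m5: 0--- ←essential
  m6: -11-,0---
  m7: -11-,0---
  m8: -00- ←essential
  m9: -00- ←essential
  m14: -11- ←essential
Essential: -00-, -11-, 0---

3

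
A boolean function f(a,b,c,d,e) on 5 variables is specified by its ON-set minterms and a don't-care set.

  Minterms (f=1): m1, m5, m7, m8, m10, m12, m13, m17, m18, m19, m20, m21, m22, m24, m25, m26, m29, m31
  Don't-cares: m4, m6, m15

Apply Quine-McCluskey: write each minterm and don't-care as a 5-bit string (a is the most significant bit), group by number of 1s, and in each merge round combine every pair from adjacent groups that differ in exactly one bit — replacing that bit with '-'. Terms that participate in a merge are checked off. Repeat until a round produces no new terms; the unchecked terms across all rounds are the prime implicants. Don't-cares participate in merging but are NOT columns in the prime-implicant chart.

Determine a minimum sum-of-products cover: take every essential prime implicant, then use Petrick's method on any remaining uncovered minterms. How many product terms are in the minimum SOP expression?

Round 0: 00001✓ 00100✓ 00101✓ 00110✓ 00111✓ 01000✓ 01010✓ 01100✓ 01101✓ 01111✓ 10001✓ 10010✓ 10011✓ 10100✓ 10101✓ 10110✓ 11000✓ 11001✓ 11010✓ 11101✓ 11111✓
Round 1: -0001✓ -0100✓ -0101✓ -0110✓ -1000✓ -1010✓ -1101✓ -1111✓ 0-100✓ 0-101✓ 0-111✓ 00-01✓ 001-0✓ 001-1✓ 0010-✓ 0011-✓ 01-00 010-0✓ 011-1✓ 0110-✓ 1-001✓ 1-010 1-101✓ 10-01✓ 10-10 100-1 1001- 101-0✓ 1010-✓ 11-01✓ 110-0✓ 1100- 111-1✓
Round 2: --101 -0-01 -01-0 -010- -10-0 -11-1 0-1-1 0-10- 001-- 1--01
PIs = {--101, -0-01, -01-0, -010-, -10-0, -11-1, 0-1-1, 0-10-, 001--, 01-00, 1--01, 1-010, 10-10, 100-1, 1001-, 1100-}
Coverage chart:
  m1: -0-01 ←essential
  m5: --101,-0-01,-010-,0-1-1,0-10-,001--
  m7: 0-1-1,001--
  m8: -10-0,01-00
  m10: -10-0 ←essential
  m12: 0-10-,01-00
  m13: --101,-11-1,0-1-1,0-10-
  m17: -0-01,1--01,100-1
  m18: 1-010,10-10,1001-
  m19: 100-1,1001-
  m20: -01-0,-010-
  m21: --101,-0-01,-010-,1--01
  m22: -01-0,10-10
  m24: -10-0,1100-
  m25: 1--01,1100-
  m26: -10-0,1-010
  m29: --101,-11-1,1--01
  m31: -11-1 ←essential
Essential: -0-01, -10-0, -11-1
Petrick residual → -01-0, 0-1-1, 0-10-, 1--01, 1001-
Min cover (8 terms): b'd'e + b'ce' + bc'e' + bce + a'ce + a'cd' + ad'e + ab'c'd

8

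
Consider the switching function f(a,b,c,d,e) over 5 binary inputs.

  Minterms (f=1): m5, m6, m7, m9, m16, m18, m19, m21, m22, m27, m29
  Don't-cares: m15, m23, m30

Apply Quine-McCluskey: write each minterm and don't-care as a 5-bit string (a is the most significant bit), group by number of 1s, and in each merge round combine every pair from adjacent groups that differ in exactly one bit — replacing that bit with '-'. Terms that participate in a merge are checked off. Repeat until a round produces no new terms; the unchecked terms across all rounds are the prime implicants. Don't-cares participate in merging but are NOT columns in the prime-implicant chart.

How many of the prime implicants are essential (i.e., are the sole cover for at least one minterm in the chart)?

Round 0: 00101✓ 00110✓ 00111✓ 01001 01111✓ 10000✓ 10010✓ 10011✓ 10101✓ 10110✓ 10111✓ 11011✓ 11101✓ 11110✓
Round 1: -0101✓ -0110✓ -0111✓ 0-111 001-1✓ 0011-✓ 1-011 1-101 1-110 10-10✓ 10-11✓ 100-0 1001-✓ 101-1✓ 1011-✓
Round 2: -01-1 -011- 10-1-
PIs = {-01-1, -011-, 0-111, 01001, 1-011, 1-101, 1-110, 10-1-, 100-0}
Coverage chart:
  m5: -01-1 ←essential
  m6: -011- ←essential
  m7: -01-1,-011-,0-111
  m9: 01001 ←essential
  m16: 100-0 ←essential
  m18: 10-1-,100-0
  m19: 1-011,10-1-
  m21: -01-1,1-101
  m22: -011-,1-110,10-1-
  m27: 1-011 ←essential
  m29: 1-101 ←essential
Essential: -01-1, -011-, 01001, 1-011, 1-101, 100-0

6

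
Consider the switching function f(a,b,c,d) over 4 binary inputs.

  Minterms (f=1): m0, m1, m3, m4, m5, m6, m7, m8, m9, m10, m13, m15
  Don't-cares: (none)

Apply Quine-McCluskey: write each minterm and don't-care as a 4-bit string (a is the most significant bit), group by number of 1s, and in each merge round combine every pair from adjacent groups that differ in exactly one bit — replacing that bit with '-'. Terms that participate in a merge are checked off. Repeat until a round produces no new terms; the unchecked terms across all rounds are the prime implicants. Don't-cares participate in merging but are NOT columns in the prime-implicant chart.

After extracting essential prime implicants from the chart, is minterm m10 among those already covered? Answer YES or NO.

[col 0] 0000*, 0001*, 0011*, 0100*, 0101*, 0110*, 0111*, 1000*, 1001*, 1010*, 1101*, 1111*
[col 1] -000*, -001*, -101*, -111*, 0-00*, 0-01*, 0-11*, 00-1*, 000-*, 01-0*, 01-1*, 010-*, 011-*, 1-01*, 10-0, 100-*, 11-1*
[col 2] --01, -00-, -1-1, 0--1, 0-0-, 01--
Prime implicants: --01, -00-, -1-1, 0--1, 0-0-, 01--, 10-0
PI chart (minterm → PIs covering it):
  0 | -00-,0-0-
  1 | --01,-00-,0--1,0-0-
  3 | 0--1  (sole → essential)
  4 | 0-0-,01--
  5 | --01,-1-1,0--1,0-0-,01--
  6 | 01--  (sole → essential)
  7 | -1-1,0--1,01--
  8 | -00-,10-0
  9 | --01,-00-
  10 | 10-0  (sole → essential)
  13 | --01,-1-1
  15 | -1-1  (sole → essential)
Essential prime implicants: -1-1, 0--1, 01--, 10-0

YES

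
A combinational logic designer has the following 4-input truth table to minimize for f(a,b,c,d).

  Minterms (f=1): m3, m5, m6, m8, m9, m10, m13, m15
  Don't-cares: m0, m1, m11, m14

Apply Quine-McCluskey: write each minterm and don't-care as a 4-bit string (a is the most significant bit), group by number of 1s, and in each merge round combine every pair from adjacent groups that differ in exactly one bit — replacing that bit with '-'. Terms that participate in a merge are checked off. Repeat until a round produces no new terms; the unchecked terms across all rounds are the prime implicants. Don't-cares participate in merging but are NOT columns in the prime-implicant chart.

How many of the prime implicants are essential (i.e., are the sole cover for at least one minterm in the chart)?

Round 0: 0000✓ 0001✓ 0011✓ 0101✓ 0110✓ 1000✓ 1001✓ 1010✓ 1011✓ 1101✓ 1110✓ 1111✓
Round 1: -000✓ -001✓ -011✓ -101✓ -110 0-01✓ 00-1✓ 000-✓ 1-01✓ 1-10✓ 1-11✓ 10-0✓ 10-1✓ 100-✓ 101-✓ 11-1✓ 111-✓
Round 2: --01 -0-1 -00- 1--1 1-1- 10--
PIs = {--01, -0-1, -00-, -110, 1--1, 1-1-, 10--}
Coverage chart:
  m3: -0-1 ←essential
  m5: --01 ←essential
  m6: -110 ←essential
  m8: -00-,10--
  m9: --01,-0-1,-00-,1--1,10--
  m10: 1-1-,10--
  m13: --01,1--1
  m15: 1--1,1-1-
Essential: --01, -0-1, -110

3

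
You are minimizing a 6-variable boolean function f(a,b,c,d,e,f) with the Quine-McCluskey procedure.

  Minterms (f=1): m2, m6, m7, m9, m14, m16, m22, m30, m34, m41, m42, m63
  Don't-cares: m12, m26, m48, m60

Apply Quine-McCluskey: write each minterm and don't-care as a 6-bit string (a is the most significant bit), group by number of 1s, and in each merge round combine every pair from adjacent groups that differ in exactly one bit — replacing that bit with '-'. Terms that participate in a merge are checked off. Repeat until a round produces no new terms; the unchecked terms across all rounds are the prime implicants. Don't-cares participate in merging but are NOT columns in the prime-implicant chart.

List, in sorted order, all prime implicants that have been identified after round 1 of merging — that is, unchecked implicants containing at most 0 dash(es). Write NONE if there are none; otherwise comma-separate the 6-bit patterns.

size-2^0 implicants → 000010(✓)  000110(✓)  000111(✓)  001001(✓)  001100(✓)  001110(✓)  010000(✓)  010110(✓)  011010(✓)  011110(✓)  100010(✓)  101001(✓)  101010(✓)  110000(✓)  111100  111111
size-2^1 implicants → -00010  -01001  -10000  0-0110(✓)  0-1110(✓)  00-110(✓)  000-10  00011-  0011-0  01-110(✓)  011-10  10-010
size-2^2 implicants → 0--110
Unchecked terms (primes): -00010, -01001, -10000, 0--110, 000-10, 00011-, 0011-0, 011-10, 10-010, 111100, 111111

111100, 111111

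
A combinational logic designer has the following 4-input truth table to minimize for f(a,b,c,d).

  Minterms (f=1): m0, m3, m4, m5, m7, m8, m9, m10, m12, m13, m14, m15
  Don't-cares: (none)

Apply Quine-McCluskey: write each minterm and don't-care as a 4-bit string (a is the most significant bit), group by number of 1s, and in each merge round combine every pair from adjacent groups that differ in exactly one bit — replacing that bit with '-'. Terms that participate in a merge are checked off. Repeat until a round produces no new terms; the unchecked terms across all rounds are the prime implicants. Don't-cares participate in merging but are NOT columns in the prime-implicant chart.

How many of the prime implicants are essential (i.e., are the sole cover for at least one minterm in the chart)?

Round 0: 0000✓ 0011✓ 0100✓ 0101✓ 0111✓ 1000✓ 1001✓ 1010✓ 1100✓ 1101✓ 1110✓ 1111✓
Round 1: -000✓ -100✓ -101✓ -111✓ 0-00✓ 0-11 01-1✓ 010-✓ 1-00✓ 1-01✓ 1-10✓ 10-0✓ 100-✓ 11-0✓ 11-1✓ 110-✓ 111-✓
Round 2: --00 -1-1 -10- 1--0 1-0- 11--
PIs = {--00, -1-1, -10-, 0-11, 1--0, 1-0-, 11--}
Coverage chart:
  m0: --00 ←essential
  m3: 0-11 ←essential
  m4: --00,-10-
  m5: -1-1,-10-
  m7: -1-1,0-11
  m8: --00,1--0,1-0-
  m9: 1-0- ←essential
  m10: 1--0 ←essential
  m12: --00,-10-,1--0,1-0-,11--
  m13: -1-1,-10-,1-0-,11--
  m14: 1--0,11--
  m15: -1-1,11--
Essential: --00, 0-11, 1--0, 1-0-

4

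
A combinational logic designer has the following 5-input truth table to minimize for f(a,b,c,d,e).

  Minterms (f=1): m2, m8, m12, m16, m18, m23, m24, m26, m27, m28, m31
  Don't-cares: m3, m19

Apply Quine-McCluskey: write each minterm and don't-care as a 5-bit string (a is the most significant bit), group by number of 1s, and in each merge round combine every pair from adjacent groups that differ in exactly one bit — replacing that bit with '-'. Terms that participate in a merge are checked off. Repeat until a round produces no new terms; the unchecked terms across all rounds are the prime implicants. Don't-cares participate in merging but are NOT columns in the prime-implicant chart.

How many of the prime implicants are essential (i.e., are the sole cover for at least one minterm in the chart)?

Round 0: 00010✓ 00011✓ 01000✓ 01100✓ 10000✓ 10010✓ 10011✓ 10111✓ 11000✓ 11010✓ 11011✓ 11100✓ 11111✓
Round 1: -0010✓ -0011✓ -1000✓ -1100✓ 0001-✓ 01-00✓ 1-000✓ 1-010✓ 1-011✓ 1-111✓ 10-11✓ 100-0✓ 1001-✓ 11-00✓ 11-11✓ 110-0✓ 1101-✓
Round 2: -001- -1-00 1--11 1-0-0 1-01-
PIs = {-001-, -1-00, 1--11, 1-0-0, 1-01-}
Coverage chart:
  m2: -001- ←essential
  m8: -1-00 ←essential
  m12: -1-00 ←essential
  m16: 1-0-0 ←essential
  m18: -001-,1-0-0,1-01-
  m23: 1--11 ←essential
  m24: -1-00,1-0-0
  m26: 1-0-0,1-01-
  m27: 1--11,1-01-
  m28: -1-00 ←essential
  m31: 1--11 ←essential
Essential: -001-, -1-00, 1--11, 1-0-0

4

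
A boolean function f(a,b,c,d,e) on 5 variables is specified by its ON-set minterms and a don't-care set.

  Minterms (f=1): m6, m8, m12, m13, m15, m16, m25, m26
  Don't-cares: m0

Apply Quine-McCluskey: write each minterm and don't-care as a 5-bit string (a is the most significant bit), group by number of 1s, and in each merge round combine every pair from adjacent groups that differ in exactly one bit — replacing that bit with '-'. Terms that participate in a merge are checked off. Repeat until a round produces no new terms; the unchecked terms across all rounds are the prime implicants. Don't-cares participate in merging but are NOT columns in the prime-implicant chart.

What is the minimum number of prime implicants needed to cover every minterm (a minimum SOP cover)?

size-2^0 implicants → 00000(✓)  00110  01000(✓)  01100(✓)  01101(✓)  01111(✓)  10000(✓)  11001  11010
size-2^1 implicants → -0000  0-000  01-00  011-1  0110-
Unchecked terms (primes): -0000, 0-000, 00110, 01-00, 011-1, 0110-, 11001, 11010
Minterm coverage:
  m6 ⊆ 00110 [E]
  m8 ⊆ 0-000,01-00
  m12 ⊆ 01-00,0110-
  m13 ⊆ 011-1,0110-
  m15 ⊆ 011-1 [E]
  m16 ⊆ -0000 [E]
  m25 ⊆ 11001 [E]
  m26 ⊆ 11010 [E]
E = {-0000, 00110, 011-1, 11001, 11010}
Petrick residual → 01-00
Cover = b'c'd'e' + a'b'cde' + a'bd'e' + a'bce + abc'd'e + abc'de'  |cover|=6

6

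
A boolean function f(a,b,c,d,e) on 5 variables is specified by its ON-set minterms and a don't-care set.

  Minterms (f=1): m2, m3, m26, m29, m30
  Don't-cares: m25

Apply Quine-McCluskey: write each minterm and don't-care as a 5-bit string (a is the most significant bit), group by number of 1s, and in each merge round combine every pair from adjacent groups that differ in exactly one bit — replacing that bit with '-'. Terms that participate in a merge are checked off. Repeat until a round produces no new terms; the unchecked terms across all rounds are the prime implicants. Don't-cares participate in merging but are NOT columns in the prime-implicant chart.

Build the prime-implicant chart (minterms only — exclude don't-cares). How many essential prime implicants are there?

Round 0: 00010✓ 00011✓ 11001✓ 11010✓ 11101✓ 11110✓
Round 1: 0001- 11-01 11-10
PIs = {0001-, 11-01, 11-10}
Coverage chart:
  m2: 0001- ←essential
  m3: 0001- ←essential
  m26: 11-10 ←essential
  m29: 11-01 ←essential
  m30: 11-10 ←essential
Essential: 0001-, 11-01, 11-10

3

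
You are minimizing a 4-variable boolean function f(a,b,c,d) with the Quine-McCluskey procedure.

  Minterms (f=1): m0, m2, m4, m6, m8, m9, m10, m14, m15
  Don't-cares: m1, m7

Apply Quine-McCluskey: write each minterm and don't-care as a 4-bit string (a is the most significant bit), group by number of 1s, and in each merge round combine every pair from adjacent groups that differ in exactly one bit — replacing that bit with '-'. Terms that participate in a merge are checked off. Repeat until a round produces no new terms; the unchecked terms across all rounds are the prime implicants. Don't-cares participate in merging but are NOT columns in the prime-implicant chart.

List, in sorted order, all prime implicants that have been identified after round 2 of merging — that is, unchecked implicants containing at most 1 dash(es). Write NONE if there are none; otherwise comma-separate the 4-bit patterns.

Round 0: 0000✓ 0001✓ 0010✓ 0100✓ 0110✓ 0111✓ 1000✓ 1001✓ 1010✓ 1110✓ 1111✓
Round 1: -000✓ -001✓ -010✓ -110✓ -111✓ 0-00✓ 0-10✓ 00-0✓ 000-✓ 01-0✓ 011-✓ 1-10✓ 10-0✓ 100-✓ 111-✓
Round 2: --10 -0-0 -00- -11- 0--0
PIs = {--10, -0-0, -00-, -11-, 0--0}

NONE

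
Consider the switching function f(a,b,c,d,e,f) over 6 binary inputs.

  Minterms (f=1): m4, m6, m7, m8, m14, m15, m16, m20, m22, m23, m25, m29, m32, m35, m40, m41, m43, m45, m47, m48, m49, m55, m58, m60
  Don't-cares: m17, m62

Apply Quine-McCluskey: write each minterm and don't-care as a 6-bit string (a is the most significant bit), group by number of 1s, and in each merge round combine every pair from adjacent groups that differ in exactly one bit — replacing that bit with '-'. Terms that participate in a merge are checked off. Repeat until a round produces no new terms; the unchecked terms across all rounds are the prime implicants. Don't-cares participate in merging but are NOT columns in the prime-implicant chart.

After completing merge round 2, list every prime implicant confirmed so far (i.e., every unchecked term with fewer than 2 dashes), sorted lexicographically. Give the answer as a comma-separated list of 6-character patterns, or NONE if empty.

[col 0] 000100*, 000110*, 000111*, 001000*, 001110*, 001111*, 010000*, 010001*, 010100*, 010110*, 010111*, 011001*, 011101*, 100000*, 100011*, 101000*, 101001*, 101011*, 101101*, 101111*, 110000*, 110001*, 110111*, 111010*, 111100*, 111110*
[col 1] -01000, -01111, -10000*, -10001*, -10111, 0-0100*, 0-0110*, 0-0111*, 00-110*, 00-111*, 0001-0*, 00011-*, 00111-*, 01-001, 010-00, 01000-*, 0101-0*, 01011-*, 011-01, 1-0000, 10-000, 10-011, 101-01*, 101-11*, 1010-1*, 10100-, 1011-1*, 11000-*, 111-10, 1111-0
[col 2] -1000-, 0-01-0, 0-011-, 00-11-, 101--1
Prime implicants: -01000, -01111, -1000-, -10111, 0-01-0, 0-011-, 00-11-, 01-001, 010-00, 011-01, 1-0000, 10-000, 10-011, 101--1, 10100-, 111-10, 1111-0

-01000, -01111, -10111, 01-001, 010-00, 011-01, 1-0000, 10-000, 10-011, 10100-, 111-10, 1111-0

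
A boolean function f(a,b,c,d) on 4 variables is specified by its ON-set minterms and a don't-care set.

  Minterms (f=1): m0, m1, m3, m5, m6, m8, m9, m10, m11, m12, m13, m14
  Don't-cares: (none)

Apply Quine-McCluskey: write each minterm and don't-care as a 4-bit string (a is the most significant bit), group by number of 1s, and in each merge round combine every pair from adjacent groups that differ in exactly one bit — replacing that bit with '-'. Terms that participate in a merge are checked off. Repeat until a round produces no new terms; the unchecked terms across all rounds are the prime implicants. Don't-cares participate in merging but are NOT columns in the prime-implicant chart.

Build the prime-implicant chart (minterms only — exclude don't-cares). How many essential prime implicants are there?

4

size-2^0 implicants → 0000(✓)  0001(✓)  0011(✓)  0101(✓)  0110(✓)  1000(✓)  1001(✓)  1010(✓)  1011(✓)  1100(✓)  1101(✓)  1110(✓)
size-2^1 implicants → -000(✓)  -001(✓)  -011(✓)  -101(✓)  -110  0-01(✓)  00-1(✓)  000-(✓)  1-00(✓)  1-01(✓)  1-10(✓)  10-0(✓)  10-1(✓)  100-(✓)  101-(✓)  11-0(✓)  110-(✓)
size-2^2 implicants → --01  -0-1  -00-  1--0  1-0-  10--
Unchecked terms (primes): --01, -0-1, -00-, -110, 1--0, 1-0-, 10--
Minterm coverage:
  m0 ⊆ -00- [E]
  m1 ⊆ --01,-0-1,-00-
  m3 ⊆ -0-1 [E]
  m5 ⊆ --01 [E]
  m6 ⊆ -110 [E]
  m8 ⊆ -00-,1--0,1-0-,10--
  m9 ⊆ --01,-0-1,-00-,1-0-,10--
  m10 ⊆ 1--0,10--
  m11 ⊆ -0-1,10--
  m12 ⊆ 1--0,1-0-
  m13 ⊆ --01,1-0-
  m14 ⊆ -110,1--0
E = {--01, -0-1, -00-, -110}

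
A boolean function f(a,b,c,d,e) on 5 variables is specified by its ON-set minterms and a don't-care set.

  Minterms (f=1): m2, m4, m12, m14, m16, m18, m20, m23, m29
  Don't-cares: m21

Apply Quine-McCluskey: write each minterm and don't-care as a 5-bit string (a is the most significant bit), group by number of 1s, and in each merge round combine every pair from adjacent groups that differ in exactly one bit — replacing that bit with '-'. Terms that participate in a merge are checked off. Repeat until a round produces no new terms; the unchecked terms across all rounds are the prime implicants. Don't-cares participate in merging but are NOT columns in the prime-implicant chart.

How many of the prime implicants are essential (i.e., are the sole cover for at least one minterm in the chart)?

4

size-2^0 implicants → 00010(✓)  00100(✓)  01100(✓)  01110(✓)  10000(✓)  10010(✓)  10100(✓)  10101(✓)  10111(✓)  11101(✓)
size-2^1 implicants → -0010  -0100  0-100  011-0  1-101  10-00  100-0  101-1  1010-
Unchecked terms (primes): -0010, -0100, 0-100, 011-0, 1-101, 10-00, 100-0, 101-1, 1010-
Minterm coverage:
  m2 ⊆ -0010 [E]
  m4 ⊆ -0100,0-100
  m12 ⊆ 0-100,011-0
  m14 ⊆ 011-0 [E]
  m16 ⊆ 10-00,100-0
  m18 ⊆ -0010,100-0
  m20 ⊆ -0100,10-00,1010-
  m23 ⊆ 101-1 [E]
  m29 ⊆ 1-101 [E]
E = {-0010, 011-0, 1-101, 101-1}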